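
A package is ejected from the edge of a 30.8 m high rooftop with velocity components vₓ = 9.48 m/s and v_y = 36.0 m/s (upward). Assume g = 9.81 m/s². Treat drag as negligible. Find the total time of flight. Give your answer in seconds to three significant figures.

The projectile lands when y = 30.8 + (36.00) t − ½·9.81·t² = 0. Positive root: t = (36.00 + √(36.00² + 2·9.81·30.8)) / 9.81 = (36.00 + 43.59) / 9.81 = 8.113 s.

8.11 s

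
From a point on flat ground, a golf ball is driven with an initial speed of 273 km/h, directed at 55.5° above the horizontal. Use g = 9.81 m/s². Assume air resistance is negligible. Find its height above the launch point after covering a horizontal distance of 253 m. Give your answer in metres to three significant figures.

Convert: 273 km/h = 273/3.6 = 75.83 m/s.
vₓ = 75.83 cos 55.5° = 42.95 m/s; v_y0 = 75.83 sin 55.5° = 62.50 m/s.
At x = 253 m, t = x/vₓ = 253/42.95 = 5.890 s.
Height: y = v_y0 t − ½ g t² = 62.50 × 5.890 − 4.905 × 5.890² = 368.1 − 170.2 = 197.9 m.

198 m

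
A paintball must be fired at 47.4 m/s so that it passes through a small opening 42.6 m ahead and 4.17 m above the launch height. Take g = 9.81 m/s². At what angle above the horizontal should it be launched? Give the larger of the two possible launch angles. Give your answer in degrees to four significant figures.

84.59°

Trajectory: y = x tanθ − g x² (1 + tan²θ)/(2v₀²). With x = 42.6, y = 4.17, v₀ = 47.4, g = 9.81:
3.962 tan²θ − 42.6 tanθ + (8.132) = 0.
tanθ = [42.6 ± √(42.6² − 4 × 3.962 × (8.132))] / (2 × 3.962) = (42.6 ± 41.06) / 7.924, giving tanθ = 0.1944 or 10.56.
θ = 11.00° or 84.59°; the larger is 84.59°.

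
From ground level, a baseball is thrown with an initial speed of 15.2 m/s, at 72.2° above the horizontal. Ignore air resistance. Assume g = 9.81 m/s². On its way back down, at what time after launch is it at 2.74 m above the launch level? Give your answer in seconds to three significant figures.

2.75 s

Components: vₓ = 15.20 cos 72.2° = 4.647 m/s, v_y0 = 15.20 sin 72.2° = 14.47 m/s.
Height y(t) = 14.47 t − 4.905 t² = 2.74 gives 4.905 t² − 14.47 t + 2.74 = 0.
t = [14.47 ± √(14.47² − 2·9.81·2.74)] / 9.81 = (14.47 ± 12.48) / 9.81, so t = 0.2033 s or t = 2.747 s.
The descending-branch root is 2.747 s.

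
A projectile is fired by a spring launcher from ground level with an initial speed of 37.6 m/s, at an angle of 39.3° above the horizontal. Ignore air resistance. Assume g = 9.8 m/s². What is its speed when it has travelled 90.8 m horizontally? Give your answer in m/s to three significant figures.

29.9 m/s

Resolve: vₓ = 37.60 cos 39.3° = 29.10 m/s and v_y0 = 37.60 sin 39.3° = 23.82 m/s.
x = vₓ t ⇒ t = 90.8/29.10 = 3.121 s.
Vertical velocity there: v_y = v_y0 − g t = 23.82 − 9.80 × 3.121 = −6.767 m/s.
Speed: √(vₓ² + v_y²) = √(29.10² + 6.767²) = 29.87 m/s.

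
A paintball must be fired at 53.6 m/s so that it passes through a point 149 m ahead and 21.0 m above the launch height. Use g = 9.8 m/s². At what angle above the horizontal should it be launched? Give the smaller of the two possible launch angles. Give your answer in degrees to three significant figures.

24.0°

Trajectory: y = x tanθ − g x² (1 + tan²θ)/(2v₀²). With x = 149, y = 21.0, v₀ = 53.6, g = 9.80:
37.87 tan²θ − 149 tanθ + (58.87) = 0.
tanθ = [149 ± √(149² − 4 × 37.87 × (58.87))] / (2 × 37.87) = (149 ± 115.3) / 75.73, giving tanθ = 0.4455 or 3.490.
θ = 24.01° or 74.01°; the smaller is 24.01°.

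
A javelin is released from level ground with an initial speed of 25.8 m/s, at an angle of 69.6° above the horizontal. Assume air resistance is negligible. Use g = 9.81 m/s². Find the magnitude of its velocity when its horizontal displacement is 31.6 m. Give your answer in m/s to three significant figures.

13.7 m/s

Resolve: vₓ = 25.80 cos 69.6° = 8.993 m/s and v_y0 = 25.80 sin 69.6° = 24.18 m/s.
x = vₓ t ⇒ t = 31.6/8.993 = 3.514 s.
Vertical velocity there: v_y = v_y0 − g t = 24.18 − 9.81 × 3.514 = −10.29 m/s.
Speed: √(vₓ² + v_y²) = √(8.993² + 10.29²) = 13.66 m/s.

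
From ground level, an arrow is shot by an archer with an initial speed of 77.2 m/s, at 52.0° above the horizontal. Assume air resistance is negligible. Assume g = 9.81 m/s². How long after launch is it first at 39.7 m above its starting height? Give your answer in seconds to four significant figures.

0.6911 s

vₓ = 77.20 cos 52.0° = 47.53 m/s; v_y0 = 77.20 sin 52.0° = 60.83 m/s.
Require v_y0 t − ½ g t² = 39.7, i.e. 4.905 t² − 60.83 t + 39.7 = 0.
Quadratic formula: t = (60.83 ± √2921.9) / 9.81 = (60.83 ± 54.05) / 9.81 → t = 0.6911 s or 11.71 s.
The first (ascending) time is 0.6911 s.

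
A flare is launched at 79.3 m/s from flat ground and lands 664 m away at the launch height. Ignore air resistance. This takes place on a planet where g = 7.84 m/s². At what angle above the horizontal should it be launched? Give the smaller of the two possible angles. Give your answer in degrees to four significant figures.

Level-ground range R = v₀² sin(2θ)/g ⇒ sin(2θ) = gR/v₀² = 7.84 × 664 / 79.3² = 0.8278.
2θ = 55.88° or 180° − 55.88° = 124.1°, so θ = 27.94° or 62.06°.
The smaller angle is 27.94°.

27.94°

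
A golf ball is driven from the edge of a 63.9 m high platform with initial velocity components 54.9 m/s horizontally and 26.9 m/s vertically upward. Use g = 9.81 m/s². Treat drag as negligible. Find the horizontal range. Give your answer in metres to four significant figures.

399.4 m

Vertical motion (up positive, ground at y = 0): 4.905 t² − (26.90) t − 63.9 = 0, so t = (26.90 + √(26.90² + 2·9.81·63.9)) / 9.81 = (26.90 + 44.47) / 9.81 = 7.275 s.
Horizontal distance: R = vₓ t = 54.90 × 7.275 = 399.4 m.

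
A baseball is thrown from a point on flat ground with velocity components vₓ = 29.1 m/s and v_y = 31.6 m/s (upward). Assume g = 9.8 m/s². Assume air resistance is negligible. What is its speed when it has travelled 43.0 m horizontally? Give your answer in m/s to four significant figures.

x = vₓ t ⇒ t = 43.0/29.10 = 1.478 s.
Vertical velocity there: v_y = v_y0 − g t = 31.60 − 9.80 × 1.478 = 17.12 m/s.
Speed: √(vₓ² + v_y²) = √(29.10² + 17.12²) = 33.76 m/s.

33.76 m/s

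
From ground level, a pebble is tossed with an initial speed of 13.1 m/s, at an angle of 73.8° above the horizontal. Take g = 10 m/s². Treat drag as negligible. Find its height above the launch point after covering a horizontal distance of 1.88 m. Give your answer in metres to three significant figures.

Resolve: vₓ = 13.10 cos 73.8° = 3.655 m/s and v_y0 = 13.10 sin 73.8° = 12.58 m/s.
Time to reach x = 1.88 m: t = x/vₓ = 1.88/3.655 = 0.5144 s.
Height: y = v_y0 t − ½ g t² = 12.58 × 0.5144 − 5.000 × 0.5144² = 6.471 − 1.323 = 5.148 m.

5.15 m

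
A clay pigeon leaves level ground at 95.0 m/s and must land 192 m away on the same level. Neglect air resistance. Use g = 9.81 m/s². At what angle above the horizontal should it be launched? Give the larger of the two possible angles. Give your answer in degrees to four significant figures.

83.98°

R = v₀² sin 2θ / g gives sin 2θ = gR/v₀² = 9.81·192/95.0² = 0.2087.
2θ = 12.05° or 180° − 12.05° = 168.0°, so θ = 6.023° or 83.98°.
The larger angle is 83.98°.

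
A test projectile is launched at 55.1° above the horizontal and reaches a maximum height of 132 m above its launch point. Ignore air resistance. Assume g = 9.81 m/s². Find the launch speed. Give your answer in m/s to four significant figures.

62.05 m/s

At the peak v_y = 0, so v_y0 = √(2gH) = √(2 × 9.81 × 132) = 50.89 m/s.
v_y0 = v₀ sin θ ⇒ v₀ = 50.89 / sin 55.1° = 62.05 m/s.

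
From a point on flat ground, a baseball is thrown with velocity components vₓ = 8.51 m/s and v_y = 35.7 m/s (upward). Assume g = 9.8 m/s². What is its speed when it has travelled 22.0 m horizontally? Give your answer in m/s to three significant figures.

13.4 m/s

At x = 22.0 m, t = x/vₓ = 22.0/8.510 = 2.585 s.
Vertical velocity there: v_y = v_y0 − g t = 35.70 − 9.80 × 2.585 = 10.37 m/s.
Speed: √(vₓ² + v_y²) = √(8.510² + 10.37²) = 13.41 m/s.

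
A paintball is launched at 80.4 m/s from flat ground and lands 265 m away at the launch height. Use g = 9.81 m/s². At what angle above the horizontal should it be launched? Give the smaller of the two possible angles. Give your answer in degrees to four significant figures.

R = v₀² sin 2θ / g gives sin 2θ = gR/v₀² = 9.81·265/80.4² = 0.4022.
2θ = 23.71° or 180° − 23.71° = 156.3°, so θ = 11.86° or 78.14°.
The smaller angle is 11.86°.

11.86°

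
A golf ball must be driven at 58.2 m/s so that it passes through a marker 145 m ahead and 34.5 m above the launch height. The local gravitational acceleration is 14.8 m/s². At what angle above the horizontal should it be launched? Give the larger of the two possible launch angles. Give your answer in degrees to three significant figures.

Trajectory: y = x tanθ − g x² (1 + tan²θ)/(2v₀²). With x = 145, y = 34.5, v₀ = 58.2, g = 14.8:
45.93 tan²θ − 145 tanθ + (80.43) = 0.
tanθ = [145 ± √(145² − 4 × 45.93 × (80.43))] / (2 × 45.93) = (145 ± 79.04) / 91.87, giving tanθ = 0.7180 or 2.439.
θ = 35.68° or 67.70°; the larger is 67.70°.

67.7°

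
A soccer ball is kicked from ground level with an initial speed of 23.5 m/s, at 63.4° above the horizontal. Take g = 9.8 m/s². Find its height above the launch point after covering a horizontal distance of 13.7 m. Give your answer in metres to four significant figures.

19.05 m

Horizontal component vₓ = 23.50 cos 63.4° = 10.52 m/s; vertical v_y0 = 23.50 sin 63.4° = 21.01 m/s.
x = vₓ t ⇒ t = 13.7/10.52 = 1.302 s.
Height: y = v_y0 t − ½ g t² = 21.01 × 1.302 − 4.900 × 1.302² = 27.36 − 8.306 = 19.05 m.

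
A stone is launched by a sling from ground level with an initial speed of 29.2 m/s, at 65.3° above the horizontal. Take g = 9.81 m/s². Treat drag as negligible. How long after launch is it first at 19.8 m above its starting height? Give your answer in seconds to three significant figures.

0.894 s

Resolve: vₓ = 29.20 cos 65.3° = 12.20 m/s and v_y0 = 29.20 sin 65.3° = 26.53 m/s.
Height y(t) = 26.53 t − 4.905 t² = 19.8 gives 4.905 t² − 26.53 t + 19.8 = 0.
t = [26.53 ± √(26.53² − 2·9.81·19.8)] / 9.81 = (26.53 ± 17.76) / 9.81, so t = 0.8942 s or t = 4.514 s.
The first (ascending) time is 0.8942 s.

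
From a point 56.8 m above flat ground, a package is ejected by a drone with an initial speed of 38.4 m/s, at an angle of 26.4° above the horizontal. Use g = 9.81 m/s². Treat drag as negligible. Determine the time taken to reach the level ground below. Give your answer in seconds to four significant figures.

5.563 s

vₓ = 38.40 cos 26.4° = 34.40 m/s; v_y0 = 38.40 sin 26.4° = 17.07 m/s.
The projectile lands when y = 56.8 + (17.07) t − ½·9.81·t² = 0. Positive root: t = (17.07 + √(17.07² + 2·9.81·56.8)) / 9.81 = (17.07 + 37.50) / 9.81 = 5.563 s.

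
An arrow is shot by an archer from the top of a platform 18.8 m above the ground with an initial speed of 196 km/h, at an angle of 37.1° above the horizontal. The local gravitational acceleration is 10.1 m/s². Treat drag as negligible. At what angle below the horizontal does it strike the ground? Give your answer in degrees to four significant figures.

Convert: 196 km/h = 196/3.6 = 54.44 m/s.
Horizontal component vₓ = 54.44 cos 37.1° = 43.42 m/s; vertical v_y0 = 54.44 sin 37.1° = 32.84 m/s.
Vertical motion (up positive, ground at y = 0): 5.050 t² − (32.84) t − 18.8 = 0, so t = (32.84 + √(32.84² + 2·10.1·18.8)) / 10.1 = (32.84 + 38.19) / 10.1 = 7.033 s.
At impact: v_y = v_y0 − g t = −38.19 m/s; vₓ = 43.42 m/s.
Angle below horizontal: arctan(|v_y|/vₓ) = arctan(38.19/43.42) = 41.33°.

41.33°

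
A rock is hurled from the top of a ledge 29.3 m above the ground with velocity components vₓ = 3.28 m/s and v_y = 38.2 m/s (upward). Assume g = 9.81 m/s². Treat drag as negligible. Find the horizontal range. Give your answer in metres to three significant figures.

Vertical motion (up positive, ground at y = 0): 4.905 t² − (38.20) t − 29.3 = 0, so t = (38.20 + √(38.20² + 2·9.81·29.3)) / 9.81 = (38.20 + 45.10) / 9.81 = 8.491 s.
Horizontal distance: R = vₓ t = 3.280 × 8.491 = 27.85 m.

27.9 m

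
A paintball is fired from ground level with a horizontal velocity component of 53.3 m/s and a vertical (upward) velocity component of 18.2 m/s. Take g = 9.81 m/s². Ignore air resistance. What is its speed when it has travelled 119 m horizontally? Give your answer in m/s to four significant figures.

x = vₓ t ⇒ t = 119/53.30 = 2.233 s.
Vertical velocity there: v_y = v_y0 − g t = 18.20 − 9.81 × 2.233 = −3.702 m/s.
Speed: √(vₓ² + v_y²) = √(53.30² + 3.702²) = 53.43 m/s.

53.43 m/s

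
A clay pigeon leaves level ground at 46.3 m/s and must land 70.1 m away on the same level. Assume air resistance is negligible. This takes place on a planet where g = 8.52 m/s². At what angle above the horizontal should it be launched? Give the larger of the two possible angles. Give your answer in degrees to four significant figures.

Level-ground range R = v₀² sin(2θ)/g ⇒ sin(2θ) = gR/v₀² = 8.52 × 70.1 / 46.3² = 0.2786.
2θ = 16.18° or 180° − 16.18° = 163.8°, so θ = 8.089° or 81.91°.
The larger angle is 81.91°.

81.91°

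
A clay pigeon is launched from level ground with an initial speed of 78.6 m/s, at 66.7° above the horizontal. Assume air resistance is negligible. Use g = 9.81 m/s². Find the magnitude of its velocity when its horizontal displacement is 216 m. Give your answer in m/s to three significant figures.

31.4 m/s

Components: vₓ = 78.60 cos 66.7° = 31.09 m/s, v_y0 = 78.60 sin 66.7° = 72.19 m/s.
Time to reach x = 216 m: t = x/vₓ = 216/31.09 = 6.948 s.
Vertical velocity there: v_y = v_y0 − g t = 72.19 − 9.81 × 6.948 = 4.034 m/s.
Speed: √(vₓ² + v_y²) = √(31.09² + 4.034²) = 31.35 m/s.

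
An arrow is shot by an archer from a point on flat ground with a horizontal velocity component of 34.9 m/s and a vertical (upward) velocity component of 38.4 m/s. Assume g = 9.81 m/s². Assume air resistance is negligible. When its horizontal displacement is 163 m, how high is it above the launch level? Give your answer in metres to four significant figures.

72.35 m

At x = 163 m, t = x/vₓ = 163/34.90 = 4.670 s.
Height: y = v_y0 t − ½ g t² = 38.40 × 4.670 − 4.905 × 4.670² = 179.3 − 107.0 = 72.35 m.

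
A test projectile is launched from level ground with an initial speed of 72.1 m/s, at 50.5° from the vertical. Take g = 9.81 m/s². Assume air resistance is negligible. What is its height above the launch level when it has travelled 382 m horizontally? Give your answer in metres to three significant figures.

Components: vₓ = 72.10 sin 50.5° = 55.63 m/s, v_y0 = 72.10 cos 50.5° = 45.86 m/s.
At x = 382 m, t = x/vₓ = 382/55.63 = 6.866 s.
Height: y = v_y0 t − ½ g t² = 45.86 × 6.866 − 4.905 × 6.866² = 314.9 − 231.3 = 83.65 m.

83.6 m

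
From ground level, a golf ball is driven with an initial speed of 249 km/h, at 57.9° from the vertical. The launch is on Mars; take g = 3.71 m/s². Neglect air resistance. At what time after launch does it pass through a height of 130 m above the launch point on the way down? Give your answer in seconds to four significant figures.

15.20 s

Convert: 249 km/h = 249/3.6 = 69.17 m/s.
vₓ = 69.17 sin 57.9° = 58.59 m/s; v_y0 = 69.17 cos 57.9° = 36.76 m/s.
Require v_y0 t − ½ g t² = 130, i.e. 1.855 t² − 36.76 t + 130 = 0.
Quadratic formula: t = (36.76 ± √386.34) / 3.71 = (36.76 ± 19.66) / 3.71 → t = 4.609 s or 15.20 s.
The descending-branch root is 15.20 s.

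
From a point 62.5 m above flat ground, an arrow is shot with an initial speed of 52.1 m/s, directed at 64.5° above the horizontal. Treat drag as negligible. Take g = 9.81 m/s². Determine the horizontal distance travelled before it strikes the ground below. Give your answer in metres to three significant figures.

242 m

Horizontal component vₓ = 52.10 cos 64.5° = 22.43 m/s; vertical v_y0 = 52.10 sin 64.5° = 47.02 m/s.
With up positive and y = 0 at the ground: y(t) = 62.5 + (47.02) t − 4.905 t². Setting y = 0 and taking the positive root: t = [47.02 + √(47.02² + 2·9.81·62.5)] / 9.81 = (47.02 + 58.63) / 9.81 = 10.77 s.
Horizontal distance: R = vₓ t = 22.43 × 10.77 = 241.6 m.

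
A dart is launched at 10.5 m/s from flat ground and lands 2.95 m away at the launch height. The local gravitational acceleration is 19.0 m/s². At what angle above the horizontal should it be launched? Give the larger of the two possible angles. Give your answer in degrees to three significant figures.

74.7°

R = v₀² sin 2θ / g gives sin 2θ = gR/v₀² = 19.0·2.95/10.5² = 0.5084.
2θ = 30.56° or 180° − 30.56° = 149.4°, so θ = 15.28° or 74.72°.
The larger angle is 74.72°.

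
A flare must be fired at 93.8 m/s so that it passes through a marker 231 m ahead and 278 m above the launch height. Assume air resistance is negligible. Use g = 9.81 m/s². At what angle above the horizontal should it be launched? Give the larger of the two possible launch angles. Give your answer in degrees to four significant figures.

80.63°

Trajectory: y = x tanθ − g x² (1 + tan²θ)/(2v₀²). With x = 231, y = 278, v₀ = 93.8, g = 9.81:
29.75 tan²θ − 231 tanθ + (307.7) = 0.
tanθ = [231 ± √(231² − 4 × 29.75 × (307.7))] / (2 × 29.75) = (231 ± 129.4) / 59.50, giving tanθ = 1.708 or 6.057.
θ = 59.65° or 80.63°; the larger is 80.63°.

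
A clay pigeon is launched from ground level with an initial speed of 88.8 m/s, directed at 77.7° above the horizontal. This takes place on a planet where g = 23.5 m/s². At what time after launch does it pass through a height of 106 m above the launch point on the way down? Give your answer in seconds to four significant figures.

5.839 s

Components: vₓ = 88.80 cos 77.7° = 18.92 m/s, v_y0 = 88.80 sin 77.7° = 86.76 m/s.
Set y = v_y0 t − ½ g t² = 106: 11.75 t² − 86.76 t + 106 = 0.
t = [86.76 ± √(86.76² − 2·23.5·106)] / 23.5 = (86.76 ± 50.45) / 23.5, so t = 1.545 s or t = 5.839 s.
The descending-branch root is 5.839 s.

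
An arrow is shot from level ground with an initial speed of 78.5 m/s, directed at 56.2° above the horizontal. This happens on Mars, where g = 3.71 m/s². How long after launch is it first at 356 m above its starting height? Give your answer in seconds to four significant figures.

Horizontal component vₓ = 78.50 cos 56.2° = 43.67 m/s; vertical v_y0 = 78.50 sin 56.2° = 65.23 m/s.
Set y = v_y0 t − ½ g t² = 356: 1.855 t² − 65.23 t + 356 = 0.
Quadratic formula: t = (65.23 ± √1613.7) / 3.71 = (65.23 ± 40.17) / 3.71 → t = 6.755 s or 28.41 s.
The first (ascending) time is 6.755 s.

6.755 s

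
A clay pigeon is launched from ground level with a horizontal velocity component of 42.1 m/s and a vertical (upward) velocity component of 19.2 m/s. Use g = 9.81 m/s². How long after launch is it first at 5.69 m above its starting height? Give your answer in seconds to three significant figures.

Set y = v_y0 t − ½ g t² = 5.69: 4.905 t² − 19.20 t + 5.69 = 0.
Quadratic formula: t = (19.20 ± √257.00) / 9.81 = (19.20 ± 16.03) / 9.81 → t = 0.3230 s or 3.591 s.
The first (ascending) time is 0.3230 s.

0.323 s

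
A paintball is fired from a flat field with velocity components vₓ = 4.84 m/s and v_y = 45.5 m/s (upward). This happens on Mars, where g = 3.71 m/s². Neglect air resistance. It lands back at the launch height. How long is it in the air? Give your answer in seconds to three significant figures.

24.5 s

Landing at launch height ⇒ T = 2 v_y0 / g = 2 × 45.50 / 3.71 = 24.53 s.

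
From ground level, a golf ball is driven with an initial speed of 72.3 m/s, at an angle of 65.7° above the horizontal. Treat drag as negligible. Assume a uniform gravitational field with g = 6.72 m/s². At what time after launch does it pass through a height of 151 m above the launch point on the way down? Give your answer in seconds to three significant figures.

17.0 s

Horizontal component vₓ = 72.30 cos 65.7° = 29.75 m/s; vertical v_y0 = 72.30 sin 65.7° = 65.89 m/s.
Require v_y0 t − ½ g t² = 151, i.e. 3.360 t² − 65.89 t + 151 = 0.
t = [65.89 ± √(65.89² − 2·6.72·151)] / 6.72 = (65.89 ± 48.09) / 6.72, so t = 2.649 s or t = 16.96 s.
The descending-branch root is 16.96 s.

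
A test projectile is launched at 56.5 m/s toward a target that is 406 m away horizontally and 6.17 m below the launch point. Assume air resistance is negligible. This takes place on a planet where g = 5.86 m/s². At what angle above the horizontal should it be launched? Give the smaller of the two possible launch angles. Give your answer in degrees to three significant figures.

23.0°

Trajectory: y = x tanθ − g x² (1 + tan²θ)/(2v₀²). With x = 406, y = −6.17, v₀ = 56.5, g = 5.86:
151.3 tan²θ − 406 tanθ + (145.1) = 0.
tanθ = [406 ± √(406² − 4 × 151.3 × (145.1))] / (2 × 151.3) = (406 ± 277.5) / 302.6, giving tanθ = 0.4246 or 2.259.
θ = 23.01° or 66.12°; the smaller is 23.01°.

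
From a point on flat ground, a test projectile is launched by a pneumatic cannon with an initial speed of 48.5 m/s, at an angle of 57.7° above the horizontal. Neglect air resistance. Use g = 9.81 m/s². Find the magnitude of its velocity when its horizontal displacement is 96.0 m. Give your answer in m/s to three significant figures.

26.3 m/s

Horizontal component vₓ = 48.50 cos 57.7° = 25.92 m/s; vertical v_y0 = 48.50 sin 57.7° = 41.00 m/s.
x = vₓ t ⇒ t = 96.0/25.92 = 3.704 s.
Vertical velocity there: v_y = v_y0 − g t = 41.00 − 9.81 × 3.704 = 4.656 m/s.
Speed: √(vₓ² + v_y²) = √(25.92² + 4.656²) = 26.33 m/s.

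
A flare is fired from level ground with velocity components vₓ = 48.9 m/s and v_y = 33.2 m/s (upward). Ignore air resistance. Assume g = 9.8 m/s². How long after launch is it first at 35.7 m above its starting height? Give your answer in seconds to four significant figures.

Set y = v_y0 t − ½ g t² = 35.7: 4.900 t² − 33.20 t + 35.7 = 0.
t = [33.20 ± √(33.20² − 2·9.80·35.7)] / 9.80 = (33.20 ± 20.06) / 9.80, so t = 1.341 s or t = 5.435 s.
The first (ascending) time is 1.341 s.

1.341 s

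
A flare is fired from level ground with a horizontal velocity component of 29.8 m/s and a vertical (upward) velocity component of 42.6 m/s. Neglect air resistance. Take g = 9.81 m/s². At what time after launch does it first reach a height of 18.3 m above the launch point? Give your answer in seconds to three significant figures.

0.453 s

Set y = v_y0 t − ½ g t² = 18.3: 4.905 t² − 42.60 t + 18.3 = 0.
Quadratic formula: t = (42.60 ± √1455.7) / 9.81 = (42.60 ± 38.15) / 9.81 → t = 0.4532 s or 8.232 s.
The first (ascending) time is 0.4532 s.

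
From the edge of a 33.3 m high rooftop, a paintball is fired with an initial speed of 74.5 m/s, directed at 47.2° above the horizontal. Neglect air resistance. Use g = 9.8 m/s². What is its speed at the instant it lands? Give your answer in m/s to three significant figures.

Horizontal component vₓ = 74.50 cos 47.2° = 50.62 m/s; vertical v_y0 = 74.50 sin 47.2° = 54.66 m/s.
With up positive and y = 0 at the ground: y(t) = 33.3 + (54.66) t − 4.900 t². Setting y = 0 and taking the positive root: t = [54.66 + √(54.66² + 2·9.80·33.3)] / 9.80 = (54.66 + 60.34) / 9.80 = 11.73 s.
Vertical velocity at impact: v_y = v_y0 − g t = 54.66 − 9.80 × 11.73 = −60.34 m/s.
Speed: |v| = √(vₓ² + v_y²) = √(50.62² + 60.34²) = 78.76 m/s.

78.8 m/s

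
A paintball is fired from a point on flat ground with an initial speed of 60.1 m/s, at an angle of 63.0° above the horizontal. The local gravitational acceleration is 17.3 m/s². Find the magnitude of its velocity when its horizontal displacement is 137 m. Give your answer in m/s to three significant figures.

vₓ = 60.10 cos 63.0° = 27.28 m/s; v_y0 = 60.10 sin 63.0° = 53.55 m/s.
x = vₓ t ⇒ t = 137/27.28 = 5.021 s.
Vertical velocity there: v_y = v_y0 − g t = 53.55 − 17.3 × 5.021 = −33.32 m/s.
Speed: √(vₓ² + v_y²) = √(27.28² + 33.32²) = 43.06 m/s.

43.1 m/s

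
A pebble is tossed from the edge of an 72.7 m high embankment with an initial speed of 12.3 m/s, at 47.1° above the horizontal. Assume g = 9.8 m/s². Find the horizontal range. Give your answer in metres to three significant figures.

40.9 m

Horizontal component vₓ = 12.30 cos 47.1° = 8.373 m/s; vertical v_y0 = 12.30 sin 47.1° = 9.010 m/s.
Vertical motion (up positive, ground at y = 0): 4.900 t² − (9.010) t − 72.7 = 0, so t = (9.010 + √(9.010² + 2·9.80·72.7)) / 9.80 = (9.010 + 38.81) / 9.80 = 4.879 s.
Horizontal distance: R = vₓ t = 8.373 × 4.879 = 40.86 m.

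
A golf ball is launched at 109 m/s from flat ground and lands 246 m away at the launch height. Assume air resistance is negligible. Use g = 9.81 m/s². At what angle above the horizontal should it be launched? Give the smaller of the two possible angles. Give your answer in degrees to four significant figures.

From R = (v₀²/g) sin 2θ: sin 2θ = 9.81 × 246 / 11881 = 0.2031.
2θ = 11.72° or 180° − 11.72° = 168.3°, so θ = 5.860° or 84.14°.
The smaller angle is 5.860°.

5.860°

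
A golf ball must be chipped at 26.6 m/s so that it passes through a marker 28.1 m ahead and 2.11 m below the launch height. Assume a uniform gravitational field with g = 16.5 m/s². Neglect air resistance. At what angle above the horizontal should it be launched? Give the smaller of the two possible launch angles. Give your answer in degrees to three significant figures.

15.5°

Trajectory: y = x tanθ − g x² (1 + tan²θ)/(2v₀²). With x = 28.1, y = −2.11, v₀ = 26.6, g = 16.5:
9.207 tan²θ − 28.1 tanθ + (7.097) = 0.
tanθ = [28.1 ± √(28.1² − 4 × 9.207 × (7.097))] / (2 × 9.207) = (28.1 ± 22.98) / 18.41, giving tanθ = 0.2778 or 2.774.
θ = 15.53° or 70.18°; the smaller is 15.53°.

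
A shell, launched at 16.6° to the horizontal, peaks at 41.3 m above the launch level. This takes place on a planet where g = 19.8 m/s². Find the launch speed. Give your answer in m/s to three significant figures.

142 m/s

At the peak v_y = 0, so v_y0 = √(2gH) = √(2 × 19.8 × 41.3) = 40.44 m/s.
v_y0 = v₀ sin θ ⇒ v₀ = 40.44 / sin 16.6° = 141.6 m/s.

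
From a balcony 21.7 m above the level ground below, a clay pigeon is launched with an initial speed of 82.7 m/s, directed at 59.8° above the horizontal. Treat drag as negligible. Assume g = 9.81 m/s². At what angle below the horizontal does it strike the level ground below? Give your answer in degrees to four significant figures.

vₓ = 82.70 cos 59.8° = 41.60 m/s; v_y0 = 82.70 sin 59.8° = 71.48 m/s.
Vertical motion (up positive, ground at y = 0): 4.905 t² − (71.48) t − 21.7 = 0, so t = (71.48 + √(71.48² + 2·9.81·21.7)) / 9.81 = (71.48 + 74.39) / 9.81 = 14.87 s.
At impact: v_y = v_y0 − g t = −74.39 m/s; vₓ = 41.60 m/s.
Angle below horizontal: arctan(|v_y|/vₓ) = arctan(74.39/41.60) = 60.79°.

60.79°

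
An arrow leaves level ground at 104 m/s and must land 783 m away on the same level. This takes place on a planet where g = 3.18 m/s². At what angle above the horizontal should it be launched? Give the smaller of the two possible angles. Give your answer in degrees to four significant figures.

R = v₀² sin 2θ / g gives sin 2θ = gR/v₀² = 3.18·783/104² = 0.2302.
2θ = 13.31° or 180° − 13.31° = 166.7°, so θ = 6.655° or 83.35°.
The smaller angle is 6.655°.

6.655°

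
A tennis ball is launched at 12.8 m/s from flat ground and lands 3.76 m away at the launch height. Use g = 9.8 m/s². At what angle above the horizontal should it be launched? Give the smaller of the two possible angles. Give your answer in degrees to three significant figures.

R = v₀² sin 2θ / g gives sin 2θ = gR/v₀² = 9.80·3.76/12.8² = 0.2249.
2θ = 13.00° or 180° − 13.00° = 167.0°, so θ = 6.499° or 83.50°.
The smaller angle is 6.499°.

6.50°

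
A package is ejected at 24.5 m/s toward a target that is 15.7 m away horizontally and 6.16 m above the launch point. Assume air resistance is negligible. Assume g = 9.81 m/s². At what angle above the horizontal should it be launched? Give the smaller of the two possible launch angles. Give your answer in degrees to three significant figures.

Trajectory: y = x tanθ − g x² (1 + tan²θ)/(2v₀²). With x = 15.7, y = 6.16, v₀ = 24.5, g = 9.81:
2.014 tan²θ − 15.7 tanθ + (8.174) = 0.
tanθ = [15.7 ± √(15.7² − 4 × 2.014 × (8.174))] / (2 × 2.014) = (15.7 ± 13.44) / 4.028, giving tanθ = 0.5610 or 7.234.
θ = 29.29° or 82.13°; the smaller is 29.29°.

29.3°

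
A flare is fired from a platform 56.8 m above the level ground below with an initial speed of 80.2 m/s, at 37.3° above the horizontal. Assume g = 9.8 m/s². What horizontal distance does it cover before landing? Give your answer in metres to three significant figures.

700 m

vₓ = 80.20 cos 37.3° = 63.80 m/s; v_y0 = 80.20 sin 37.3° = 48.60 m/s.
The projectile lands when y = 56.8 + (48.60) t − ½·9.80·t² = 0. Positive root: t = (48.60 + √(48.60² + 2·9.80·56.8)) / 9.80 = (48.60 + 58.95) / 9.80 = 10.97 s.
Horizontal distance: R = vₓ t = 63.80 × 10.97 = 700.2 m.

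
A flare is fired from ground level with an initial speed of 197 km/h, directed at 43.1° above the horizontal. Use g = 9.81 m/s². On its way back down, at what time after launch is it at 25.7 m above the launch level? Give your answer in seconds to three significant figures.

6.86 s

Convert: 197 km/h = 197/3.6 = 54.72 m/s.
Resolve: vₓ = 54.72 cos 43.1° = 39.96 m/s and v_y0 = 54.72 sin 43.1° = 37.39 m/s.
Require v_y0 t − ½ g t² = 25.7, i.e. 4.905 t² − 37.39 t + 25.7 = 0.
Quadratic formula: t = (37.39 ± √893.80) / 9.81 = (37.39 ± 29.90) / 9.81 → t = 0.7639 s or 6.859 s.
The descending-branch root is 6.859 s.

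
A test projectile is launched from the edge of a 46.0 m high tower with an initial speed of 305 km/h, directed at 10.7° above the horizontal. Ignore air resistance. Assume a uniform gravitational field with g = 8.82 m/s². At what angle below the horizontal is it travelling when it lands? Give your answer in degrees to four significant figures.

21.35°

Convert: 305 km/h = 305/3.6 = 84.72 m/s.
Horizontal component vₓ = 84.72 cos 10.7° = 83.25 m/s; vertical v_y0 = 84.72 sin 10.7° = 15.73 m/s.
With up positive and y = 0 at the ground: y(t) = 46.0 + (15.73) t − 4.410 t². Setting y = 0 and taking the positive root: t = [15.73 + √(15.73² + 2·8.82·46.0)] / 8.82 = (15.73 + 32.54) / 8.82 = 5.473 s.
At impact: v_y = v_y0 − g t = −32.54 m/s; vₓ = 83.25 m/s.
Angle below horizontal: arctan(|v_y|/vₓ) = arctan(32.54/83.25) = 21.35°.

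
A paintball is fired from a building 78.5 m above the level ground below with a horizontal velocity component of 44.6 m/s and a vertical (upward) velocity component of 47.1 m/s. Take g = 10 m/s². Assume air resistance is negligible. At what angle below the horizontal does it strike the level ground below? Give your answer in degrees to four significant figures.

With up positive and y = 0 at the ground: y(t) = 78.5 + (47.10) t − 5.000 t². Setting y = 0 and taking the positive root: t = [47.10 + √(47.10² + 2·10.0·78.5)] / 10.0 = (47.10 + 61.55) / 10.0 = 10.87 s.
At impact: v_y = v_y0 − g t = −61.55 m/s; vₓ = 44.60 m/s.
Angle below horizontal: arctan(|v_y|/vₓ) = arctan(61.55/44.60) = 54.07°.

54.07°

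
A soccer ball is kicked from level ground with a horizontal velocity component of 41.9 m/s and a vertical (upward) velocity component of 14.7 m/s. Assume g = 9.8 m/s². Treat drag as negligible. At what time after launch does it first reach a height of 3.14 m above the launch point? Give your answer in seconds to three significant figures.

0.231 s

Set y = v_y0 t − ½ g t² = 3.14: 4.900 t² − 14.70 t + 3.14 = 0.
t = [14.70 ± √(14.70² − 2·9.80·3.14)] / 9.80 = (14.70 ± 12.43) / 9.80, so t = 0.2315 s or t = 2.769 s.
The first (ascending) time is 0.2315 s.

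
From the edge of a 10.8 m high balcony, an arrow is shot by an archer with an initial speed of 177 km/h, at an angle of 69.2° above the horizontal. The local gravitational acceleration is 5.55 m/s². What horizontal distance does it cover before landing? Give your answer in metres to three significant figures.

293 m

Convert: 177 km/h = 177/3.6 = 49.17 m/s.
Horizontal component vₓ = 49.17 cos 69.2° = 17.46 m/s; vertical v_y0 = 49.17 sin 69.2° = 45.96 m/s.
The projectile lands when y = 10.8 + (45.96) t − ½·5.55·t² = 0. Positive root: t = (45.96 + √(45.96² + 2·5.55·10.8)) / 5.55 = (45.96 + 47.25) / 5.55 = 16.79 s.
Horizontal distance: R = vₓ t = 17.46 × 16.79 = 293.2 m.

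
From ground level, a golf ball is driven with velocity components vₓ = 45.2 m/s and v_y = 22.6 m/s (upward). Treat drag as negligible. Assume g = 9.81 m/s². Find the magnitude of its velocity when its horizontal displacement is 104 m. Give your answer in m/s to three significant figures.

Time to reach x = 104 m: t = x/vₓ = 104/45.20 = 2.301 s.
Vertical velocity there: v_y = v_y0 − g t = 22.60 − 9.81 × 2.301 = 0.02832 m/s.
Speed: √(vₓ² + v_y²) = √(45.20² + 0.02832²) = 45.20 m/s.

45.2 m/s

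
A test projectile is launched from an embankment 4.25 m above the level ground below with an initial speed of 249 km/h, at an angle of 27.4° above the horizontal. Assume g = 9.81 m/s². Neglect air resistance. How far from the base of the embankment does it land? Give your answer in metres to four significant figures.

Convert: 249 km/h = 249/3.6 = 69.17 m/s.
vₓ = 69.17 cos 27.4° = 61.41 m/s; v_y0 = 69.17 sin 27.4° = 31.83 m/s.
With up positive and y = 0 at the ground: y(t) = 4.25 + (31.83) t − 4.905 t². Setting y = 0 and taking the positive root: t = [31.83 + √(31.83² + 2·9.81·4.25)] / 9.81 = (31.83 + 33.11) / 9.81 = 6.620 s.
Horizontal distance: R = vₓ t = 61.41 × 6.620 = 406.5 m.

406.5 m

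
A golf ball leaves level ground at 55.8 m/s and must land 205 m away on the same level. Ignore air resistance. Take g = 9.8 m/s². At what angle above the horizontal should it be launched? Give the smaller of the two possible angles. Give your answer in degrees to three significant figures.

From R = (v₀²/g) sin 2θ: sin 2θ = 9.80 × 205 / 3113.6 = 0.6452.
2θ = 40.18° or 180° − 40.18° = 139.8°, so θ = 20.09° or 69.91°.
The smaller angle is 20.09°.

20.1°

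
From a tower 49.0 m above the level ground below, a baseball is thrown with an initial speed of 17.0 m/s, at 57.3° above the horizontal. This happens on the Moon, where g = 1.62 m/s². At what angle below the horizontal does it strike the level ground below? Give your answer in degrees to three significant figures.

64.3°

Resolve: vₓ = 17.00 cos 57.3° = 9.184 m/s and v_y0 = 17.00 sin 57.3° = 14.31 m/s.
With up positive and y = 0 at the ground: y(t) = 49.0 + (14.31) t − 0.8100 t². Setting y = 0 and taking the positive root: t = [14.31 + √(14.31² + 2·1.62·49.0)] / 1.62 = (14.31 + 19.06) / 1.62 = 20.60 s.
At impact: v_y = v_y0 − g t = −19.06 m/s; vₓ = 9.184 m/s.
Angle below horizontal: arctan(|v_y|/vₓ) = arctan(19.06/9.184) = 64.28°.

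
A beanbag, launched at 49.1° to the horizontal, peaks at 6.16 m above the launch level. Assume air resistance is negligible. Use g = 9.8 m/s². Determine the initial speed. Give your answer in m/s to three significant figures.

At the peak v_y = 0, so v_y0 = √(2gH) = √(2 × 9.80 × 6.16) = 10.99 m/s.
v_y0 = v₀ sin θ ⇒ v₀ = 10.99 / sin 49.1° = 14.54 m/s.

14.5 m/s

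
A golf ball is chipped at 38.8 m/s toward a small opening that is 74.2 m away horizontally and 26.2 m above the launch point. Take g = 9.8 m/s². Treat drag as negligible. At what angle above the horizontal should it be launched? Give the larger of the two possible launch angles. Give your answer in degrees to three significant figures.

73.7°

Trajectory: y = x tanθ − g x² (1 + tan²θ)/(2v₀²). With x = 74.2, y = 26.2, v₀ = 38.8, g = 9.80:
17.92 tan²θ − 74.2 tanθ + (44.12) = 0.
tanθ = [74.2 ± √(74.2² − 4 × 17.92 × (44.12))] / (2 × 17.92) = (74.2 ± 48.41) / 35.84, giving tanθ = 0.7197 or 3.421.
θ = 35.74° or 73.71°; the larger is 73.71°.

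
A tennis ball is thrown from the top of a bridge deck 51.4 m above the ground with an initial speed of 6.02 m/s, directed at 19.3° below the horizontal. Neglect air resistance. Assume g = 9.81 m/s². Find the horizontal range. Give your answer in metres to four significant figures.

Components: vₓ = 6.020 cos 19.3° = 5.682 m/s, v_y0 = −1.990 m/s (downward).
Vertical motion (up positive, ground at y = 0): 4.905 t² − (−1.990) t − 51.4 = 0, so t = (−1.990 + √(1.990² + 2·9.81·51.4)) / 9.81 = (−1.990 + 31.82) / 9.81 = 3.041 s.
Horizontal distance: R = vₓ t = 5.682 × 3.041 = 17.28 m.

17.28 m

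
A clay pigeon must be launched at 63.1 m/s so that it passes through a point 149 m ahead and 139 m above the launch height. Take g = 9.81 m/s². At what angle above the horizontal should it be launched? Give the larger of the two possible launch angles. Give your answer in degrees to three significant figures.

75.5°

Trajectory: y = x tanθ − g x² (1 + tan²θ)/(2v₀²). With x = 149, y = 139, v₀ = 63.1, g = 9.81:
27.35 tan²θ − 149 tanθ + (166.3) = 0.
tanθ = [149 ± √(149² − 4 × 27.35 × (166.3))] / (2 × 27.35) = (149 ± 63.27) / 54.70, giving tanθ = 1.567 or 3.881.
θ = 57.46° or 75.55°; the larger is 75.55°.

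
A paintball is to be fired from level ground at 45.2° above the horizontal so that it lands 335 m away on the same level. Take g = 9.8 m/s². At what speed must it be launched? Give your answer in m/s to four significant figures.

Level-ground range: R = v₀² sin(2θ)/g, so v₀ = √(gR / sin 2θ).
v₀ = √(9.80 × 335 / sin 90.40°) = √(3283 / 1.0000) = √3283.1 = 57.30 m/s.

57.30 m/s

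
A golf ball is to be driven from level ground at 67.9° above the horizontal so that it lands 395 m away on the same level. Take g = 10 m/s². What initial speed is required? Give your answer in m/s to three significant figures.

Level-ground range: R = v₀² sin(2θ)/g, so v₀ = √(gR / sin 2θ).
v₀ = √(10.0 × 395 / sin 135.8°) = √(3950 / 0.6972) = √5665.8 = 75.27 m/s.

75.3 m/s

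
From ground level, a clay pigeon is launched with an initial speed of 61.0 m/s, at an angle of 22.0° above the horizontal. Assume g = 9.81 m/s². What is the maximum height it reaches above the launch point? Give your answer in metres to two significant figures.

27 m

Horizontal component vₓ = 61.00 cos 22.0° = 56.56 m/s; vertical v_y0 = 61.00 sin 22.0° = 22.85 m/s.
At the apex v_y = 0, so H = v_y0²/(2g) = 22.85²/19.62 = 26.61 m.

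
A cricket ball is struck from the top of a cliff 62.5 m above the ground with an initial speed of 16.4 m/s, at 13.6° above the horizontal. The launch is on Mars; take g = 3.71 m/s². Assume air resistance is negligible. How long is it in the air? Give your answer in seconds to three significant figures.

6.94 s

Components: vₓ = 16.40 cos 13.6° = 15.94 m/s, v_y0 = 16.40 sin 13.6° = 3.856 m/s.
With up positive and y = 0 at the ground: y(t) = 62.5 + (3.856) t − 1.855 t². Setting y = 0 and taking the positive root: t = [3.856 + √(3.856² + 2·3.71·62.5)] / 3.71 = (3.856 + 21.88) / 3.71 = 6.936 s.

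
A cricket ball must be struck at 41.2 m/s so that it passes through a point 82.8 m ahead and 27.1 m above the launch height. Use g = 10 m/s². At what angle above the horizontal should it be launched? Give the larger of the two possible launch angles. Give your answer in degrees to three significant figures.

73.7°

Trajectory: y = x tanθ − g x² (1 + tan²θ)/(2v₀²). With x = 82.8, y = 27.1, v₀ = 41.2, g = 10.0:
20.19 tan²θ − 82.8 tanθ + (47.29) = 0.
tanθ = [82.8 ± √(82.8² − 4 × 20.19 × (47.29))] / (2 × 20.19) = (82.8 ± 55.09) / 40.39, giving tanθ = 0.6860 or 3.414.
θ = 34.45° or 73.67°; the larger is 73.67°.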